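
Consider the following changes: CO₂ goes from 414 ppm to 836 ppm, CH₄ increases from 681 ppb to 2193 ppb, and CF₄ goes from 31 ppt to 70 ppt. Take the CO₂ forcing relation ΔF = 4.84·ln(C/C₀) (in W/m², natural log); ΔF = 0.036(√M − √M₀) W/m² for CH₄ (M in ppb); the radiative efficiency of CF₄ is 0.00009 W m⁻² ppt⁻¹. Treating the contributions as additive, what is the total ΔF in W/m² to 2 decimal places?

CO₂: 4.84 × ln(836/414) = 4.84 × ln(2.01932) = 4.84 × 0.70276 = 3.4014 W/m².
CH₄: 0.036 × (√2193 − √681) = 0.036 × (46.8295 − 26.0960) = 0.036 × 20.7335 = 0.7464 W/m².
CF₄: ΔF = 0.00009 × (70 − 31) = 0.00009 × 39 = 0.0035 W/m².
Total ΔF = 3.4014 + 0.7464 + 0.0035 = 4.1513 W/m².

ΔF = 4.15 W/m²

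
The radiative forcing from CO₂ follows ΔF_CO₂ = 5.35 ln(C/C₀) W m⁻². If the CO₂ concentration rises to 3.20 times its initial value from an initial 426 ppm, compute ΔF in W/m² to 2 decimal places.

Because the forcing depends only on the ratio C/C₀, the initial concentration does not enter.
ΔF = 5.35 × ln(3.20) = 5.35 × 1.16315 = 6.2229 W/m².

ΔF = 6.22 W/m²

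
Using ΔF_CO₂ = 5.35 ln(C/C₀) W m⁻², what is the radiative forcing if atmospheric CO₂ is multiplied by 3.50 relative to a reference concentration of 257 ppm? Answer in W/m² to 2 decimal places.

Because the forcing depends only on the ratio C/C₀, the initial concentration does not enter.
ΔF = 5.35 × ln(3.50) = 5.35 × 1.25276 = 6.7023 W/m².

ΔF = 6.70 W/m²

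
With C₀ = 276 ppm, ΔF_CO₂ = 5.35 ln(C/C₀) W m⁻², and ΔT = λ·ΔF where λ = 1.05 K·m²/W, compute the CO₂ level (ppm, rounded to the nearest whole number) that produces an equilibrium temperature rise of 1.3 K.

C ≈ 348 ppm

Required forcing: ΔF = ΔT/λ = 1.3/1.05 = 1.2381 W/m².
Then ln(C/276) = ΔF/5.35 = 1.2381/5.35 = 0.23142.
So C = 276 × e^0.23142 = 276 × 1.26039 = 347.87 ppm.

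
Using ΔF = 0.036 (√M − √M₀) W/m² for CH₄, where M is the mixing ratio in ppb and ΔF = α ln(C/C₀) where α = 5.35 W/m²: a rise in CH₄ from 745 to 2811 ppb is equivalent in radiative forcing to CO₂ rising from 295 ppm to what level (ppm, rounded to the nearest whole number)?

CH₄ forcing: 0.036 × (√2811 − √745) = 0.036 × (53.0189 − 27.2947) = 0.036 × 25.7242 = 0.92607 W/m².
Set 5.35 ln(C/295) = 0.92607: ln(C/295) = 0.92607/5.35 = 0.17310, so C = 295 × e^0.17310 = 295 × 1.18898 = 350.75 ppm.

C ≈ 351 ppm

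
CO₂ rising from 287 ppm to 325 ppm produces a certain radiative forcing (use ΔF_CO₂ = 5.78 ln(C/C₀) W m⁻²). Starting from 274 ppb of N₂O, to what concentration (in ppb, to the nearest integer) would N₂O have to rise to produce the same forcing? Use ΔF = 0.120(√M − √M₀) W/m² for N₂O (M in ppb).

CO₂ forcing: 5.78 × ln(325/287) = 5.78 × 0.124343 = 0.71870 W/m².
Set 0.120(√M − √274) = 0.71870: √M = 0.71870/0.120 + √274 = 5.9892 + 16.5529 = 22.5421.
M = (22.5421)² = 508.15 ppb.

M ≈ 508 ppb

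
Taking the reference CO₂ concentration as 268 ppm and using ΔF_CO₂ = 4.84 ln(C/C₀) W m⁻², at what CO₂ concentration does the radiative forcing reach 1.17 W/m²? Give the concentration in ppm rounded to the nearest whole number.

C ≈ 341 ppm

Set 4.84 ln(C/268) = 1.17, so ln(C/268) = 1.17/4.84 = 0.24174.
Then C/268 = e^0.24174 = 1.27346, giving C = 268 × 1.27346 = 341.29 ppm.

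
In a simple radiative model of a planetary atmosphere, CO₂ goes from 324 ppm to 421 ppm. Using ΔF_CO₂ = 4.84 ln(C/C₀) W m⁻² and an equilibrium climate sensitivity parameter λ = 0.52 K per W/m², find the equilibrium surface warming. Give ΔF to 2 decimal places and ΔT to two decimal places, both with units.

ΔF = 1.27 W/m²; ΔT = 0.66 K

CO₂: 4.84 × ln(421/324) = 4.84 × ln(1.29938) = 4.84 × 0.26189 = 1.2675 W/m².
ΔT = λ ΔF = 0.52 × 1.27 = 0.6604 K.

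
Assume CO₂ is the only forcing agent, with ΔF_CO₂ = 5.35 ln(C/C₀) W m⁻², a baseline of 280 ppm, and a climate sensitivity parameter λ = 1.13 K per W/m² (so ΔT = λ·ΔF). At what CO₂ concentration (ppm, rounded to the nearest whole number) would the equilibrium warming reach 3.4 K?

C ≈ 491 ppm

Required forcing: ΔF = ΔT/λ = 3.4/1.13 = 3.0088 W/m².
Then ln(C/280) = ΔF/5.35 = 3.0088/5.35 = 0.56239.
So C = 280 × e^0.56239 = 280 × 1.75486 = 491.36 ppm.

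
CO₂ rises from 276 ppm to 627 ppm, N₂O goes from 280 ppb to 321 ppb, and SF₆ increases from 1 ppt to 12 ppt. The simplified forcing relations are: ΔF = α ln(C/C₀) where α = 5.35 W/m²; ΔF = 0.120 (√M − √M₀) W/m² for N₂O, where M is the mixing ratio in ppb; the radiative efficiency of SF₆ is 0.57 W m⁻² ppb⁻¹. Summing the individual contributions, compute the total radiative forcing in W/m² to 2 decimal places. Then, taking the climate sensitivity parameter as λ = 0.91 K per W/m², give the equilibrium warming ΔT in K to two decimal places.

CO₂: 5.35 × ln(627/276) = 5.35 × ln(2.27174) = 5.35 × 0.82055 = 4.3899 W/m².
N₂O: 0.120 × (√321 − √280) = 0.120 × (17.9165 − 16.7332) = 0.120 × 1.1833 = 0.1420 W/m².
SF₆: Δ = 12 − 1 = 11 ppt = 0.011 ppb; ΔF = 0.57 × 0.011 = 0.0063 W/m².
Total ΔF = 4.3899 + 0.1420 + 0.0063 = 4.5382 W/m².
ΔT = λ ΔF = 0.91 × 4.54 = 4.1314 K.

ΔF = 4.54 W/m²; ΔT = 4.13 K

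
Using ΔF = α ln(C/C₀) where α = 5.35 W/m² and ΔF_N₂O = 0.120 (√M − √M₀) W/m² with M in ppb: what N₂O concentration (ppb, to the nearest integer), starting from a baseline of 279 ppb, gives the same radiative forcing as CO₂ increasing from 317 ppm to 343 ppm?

M ≈ 409 ppb

CO₂ forcing: 5.35 × ln(343/317) = 5.35 × 0.078829 = 0.42174 W/m².
Set 0.120(√M − √279) = 0.42174: √M = 0.42174/0.120 + √279 = 3.5145 + 16.7033 = 20.2178.
M = (20.2178)² = 408.76 ppb.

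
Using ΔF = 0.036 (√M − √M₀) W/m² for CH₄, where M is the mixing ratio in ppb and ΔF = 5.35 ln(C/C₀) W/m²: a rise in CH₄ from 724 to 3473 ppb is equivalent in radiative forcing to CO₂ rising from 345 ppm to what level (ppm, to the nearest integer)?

C ≈ 428 ppm

CH₄ forcing: 0.036 × (√3473 − √724) = 0.036 × (58.9322 − 26.9072) = 0.036 × 32.0250 = 1.15290 W/m².
Set 5.35 ln(C/345) = 1.15290: ln(C/345) = 1.15290/5.35 = 0.21550, so C = 345 × e^0.21550 = 345 × 1.24048 = 427.97 ppm.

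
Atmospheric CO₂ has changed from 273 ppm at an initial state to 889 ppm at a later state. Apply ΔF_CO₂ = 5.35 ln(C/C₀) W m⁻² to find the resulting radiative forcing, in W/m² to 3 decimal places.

ΔF = 6.316 W/m²

CO₂: 5.35 × ln(889/273) = 5.35 × ln(3.25641) = 5.35 × 1.18063 = 6.3164 W/m².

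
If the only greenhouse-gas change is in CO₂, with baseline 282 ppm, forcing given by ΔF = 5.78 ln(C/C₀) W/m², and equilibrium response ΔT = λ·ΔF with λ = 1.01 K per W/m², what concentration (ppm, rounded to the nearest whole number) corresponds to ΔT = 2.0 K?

C ≈ 397 ppm

Required forcing: ΔF = ΔT/λ = 2.0/1.01 = 1.9802 W/m².
Then ln(C/282) = ΔF/5.78 = 1.9802/5.78 = 0.34260.
So C = 282 × e^0.34260 = 282 × 1.40861 = 397.23 ppm.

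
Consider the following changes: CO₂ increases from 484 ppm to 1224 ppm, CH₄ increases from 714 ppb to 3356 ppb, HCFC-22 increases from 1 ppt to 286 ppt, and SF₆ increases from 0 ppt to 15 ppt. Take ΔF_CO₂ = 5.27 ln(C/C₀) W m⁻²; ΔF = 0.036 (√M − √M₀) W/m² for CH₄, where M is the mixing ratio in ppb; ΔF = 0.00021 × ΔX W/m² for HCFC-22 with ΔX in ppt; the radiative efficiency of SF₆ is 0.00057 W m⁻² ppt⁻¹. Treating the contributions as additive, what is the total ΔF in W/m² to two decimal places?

CO₂: 5.27 × ln(1224/484) = 5.27 × ln(2.52893) = 5.27 × 0.92780 = 4.8895 W/m².
CH₄: 0.036 × (√3356 − √714) = 0.036 × (57.9310 − 26.7208) = 0.036 × 31.2102 = 1.1236 W/m².
HCFC-22: ΔF = 0.00021 × (286 − 1) = 0.00021 × 285 = 0.0599 W/m².
SF₆: ΔF = 0.00057 × (15 − 0) = 0.00057 × 15 = 0.0086 W/m².
Total ΔF = 4.8895 + 1.1236 + 0.0599 + 0.0086 = 6.0816 W/m².

ΔF = 6.08 W/m²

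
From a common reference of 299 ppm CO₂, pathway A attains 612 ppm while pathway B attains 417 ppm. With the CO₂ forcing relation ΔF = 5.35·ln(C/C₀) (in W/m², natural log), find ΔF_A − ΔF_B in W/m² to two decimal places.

ΔF_A = 5.35 ln(612/299) = 5.35 × 0.71629 = 3.8322 W/m².
ΔF_B = 5.35 ln(417/299) = 5.35 × 0.33264 = 1.7796 W/m².
Difference: 3.8322 − 1.7796 = 2.0526 W/m².

ΔF_A − ΔF_B = 2.05 W/m²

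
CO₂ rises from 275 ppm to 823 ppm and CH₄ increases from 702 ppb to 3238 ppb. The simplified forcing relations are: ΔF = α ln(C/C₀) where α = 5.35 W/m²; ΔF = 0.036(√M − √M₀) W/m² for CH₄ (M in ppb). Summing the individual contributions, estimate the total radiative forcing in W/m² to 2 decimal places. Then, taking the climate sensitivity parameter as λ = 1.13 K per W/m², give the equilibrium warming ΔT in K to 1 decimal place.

CO₂: 5.35 × ln(823/275) = 5.35 × ln(2.99273) = 5.35 × 1.09619 = 5.8646 W/m².
CH₄: 0.036 × (√3238 − √702) = 0.036 × (56.9034 − 26.4953) = 0.036 × 30.4081 = 1.0947 W/m².
Total ΔF = 5.8646 + 1.0947 = 6.9593 W/m².
ΔT = λ ΔF = 1.13 × 6.96 = 7.8648 K.

ΔF = 6.96 W/m²; ΔT = 7.9 K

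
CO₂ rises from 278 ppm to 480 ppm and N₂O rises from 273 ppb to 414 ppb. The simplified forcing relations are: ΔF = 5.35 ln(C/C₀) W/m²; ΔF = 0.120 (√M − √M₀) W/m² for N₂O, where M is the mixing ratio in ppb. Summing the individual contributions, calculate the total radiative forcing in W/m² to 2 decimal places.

ΔF = 3.38 W/m²

CO₂: 5.35 × ln(480/278) = 5.35 × ln(1.72662) = 5.35 × 0.54617 = 2.9220 W/m².
N₂O: 0.120 × (√414 − √273) = 0.120 × (20.3470 − 16.5227) = 0.120 × 3.8243 = 0.4589 W/m².
Total ΔF = 2.9220 + 0.4589 = 3.3809 W/m².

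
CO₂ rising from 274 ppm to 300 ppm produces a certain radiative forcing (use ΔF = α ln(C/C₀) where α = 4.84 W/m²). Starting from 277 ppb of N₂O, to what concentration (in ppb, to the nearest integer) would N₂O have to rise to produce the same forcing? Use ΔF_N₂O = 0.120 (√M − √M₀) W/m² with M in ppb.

CO₂ forcing: 4.84 × ln(300/274) = 4.84 × 0.090654 = 0.43877 W/m².
Set 0.120(√M − √277) = 0.43877: √M = 0.43877/0.120 + √277 = 3.6564 + 16.6433 = 20.2997.
M = (20.2997)² = 412.08 ppb.

M ≈ 412 ppb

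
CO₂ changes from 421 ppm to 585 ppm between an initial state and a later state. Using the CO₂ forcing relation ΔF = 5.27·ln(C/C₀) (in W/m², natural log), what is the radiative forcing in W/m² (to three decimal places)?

CO₂: 5.27 × ln(585/421) = 5.27 × ln(1.38955) = 5.27 × 0.32898 = 1.7337 W/m².

ΔF = 1.734 W/m²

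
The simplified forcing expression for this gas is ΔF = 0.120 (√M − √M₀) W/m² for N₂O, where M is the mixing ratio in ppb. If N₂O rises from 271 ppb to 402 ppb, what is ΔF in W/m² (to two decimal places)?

N₂O: 0.120 × (√402 − √271) = 0.120 × (20.0499 − 16.4621) = 0.120 × 3.5878 = 0.4305 W/m².

ΔF = 0.43 W/m²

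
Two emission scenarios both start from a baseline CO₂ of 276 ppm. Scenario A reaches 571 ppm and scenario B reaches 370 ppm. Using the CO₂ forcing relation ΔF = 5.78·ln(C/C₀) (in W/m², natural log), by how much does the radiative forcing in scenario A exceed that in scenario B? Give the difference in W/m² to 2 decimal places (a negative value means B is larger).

ΔF_A − ΔF_B = 2.51 W/m²

ΔF_A = 5.78 ln(571/276) = 5.78 × 0.72699 = 4.2020 W/m².
ΔF_B = 5.78 ln(370/276) = 5.78 × 0.29310 = 1.6941 W/m².
Difference: 4.2020 − 1.6941 = 2.5079 W/m².
(Equivalently, ΔF_A − ΔF_B = 5.78 ln(571/370) = 5.78 × 0.43389 = 2.5079 W/m².)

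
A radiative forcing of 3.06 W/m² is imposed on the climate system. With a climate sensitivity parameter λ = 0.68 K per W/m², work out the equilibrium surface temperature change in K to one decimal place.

ΔT = 2.1 K

ΔT = λ ΔF = 0.68 × 3.06 = 2.0808 K.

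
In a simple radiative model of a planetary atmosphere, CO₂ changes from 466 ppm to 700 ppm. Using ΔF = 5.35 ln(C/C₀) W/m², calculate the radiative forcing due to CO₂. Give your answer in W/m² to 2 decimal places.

CO₂ absorption bands are partially saturated, so forcing scales with the logarithm of the concentration ratio.
CO₂: 5.35 × ln(700/466) = 5.35 × ln(1.50215) = 5.35 × 0.40690 = 2.1769 W/m².

ΔF = 2.18 W/m²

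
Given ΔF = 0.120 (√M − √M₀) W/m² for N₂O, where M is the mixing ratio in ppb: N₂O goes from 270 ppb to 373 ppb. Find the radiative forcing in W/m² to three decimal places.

N₂O: 0.120 × (√373 − √270) = 0.120 × (19.3132 − 16.4317) = 0.120 × 2.8815 = 0.3458 W/m².

ΔF = 0.346 W/m²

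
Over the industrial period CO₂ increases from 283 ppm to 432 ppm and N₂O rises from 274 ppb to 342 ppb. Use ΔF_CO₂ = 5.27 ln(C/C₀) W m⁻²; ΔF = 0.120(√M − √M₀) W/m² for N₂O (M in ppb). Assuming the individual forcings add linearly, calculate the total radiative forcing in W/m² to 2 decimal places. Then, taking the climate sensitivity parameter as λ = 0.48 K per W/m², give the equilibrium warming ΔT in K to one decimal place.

CO₂: 5.27 × ln(432/283) = 5.27 × ln(1.52650) = 5.27 × 0.42298 = 2.2291 W/m².
N₂O: 0.120 × (√342 − √274) = 0.120 × (18.4932 − 16.5529) = 0.120 × 1.9403 = 0.2328 W/m².
Total ΔF = 2.2291 + 0.2328 = 2.4619 W/m².
ΔT = λ ΔF = 0.48 × 2.46 = 1.1808 K.

ΔF = 2.46 W/m²; ΔT = 1.2 K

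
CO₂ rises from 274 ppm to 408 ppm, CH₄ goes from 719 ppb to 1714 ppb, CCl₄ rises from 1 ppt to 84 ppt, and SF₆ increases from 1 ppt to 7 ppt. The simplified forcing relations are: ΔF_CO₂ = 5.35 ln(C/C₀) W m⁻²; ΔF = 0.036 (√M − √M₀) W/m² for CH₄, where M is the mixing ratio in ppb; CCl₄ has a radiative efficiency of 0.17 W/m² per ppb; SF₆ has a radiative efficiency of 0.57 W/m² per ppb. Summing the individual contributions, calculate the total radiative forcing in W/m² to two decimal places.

ΔF = 2.67 W/m²

CO₂: 5.35 × ln(408/274) = 5.35 × ln(1.48905) = 5.35 × 0.39814 = 2.1300 W/m².
CH₄: 0.036 × (√1714 − √719) = 0.036 × (41.4005 − 26.8142) = 0.036 × 14.5863 = 0.5251 W/m².
CCl₄: Δ = 84 − 1 = 83 ppt = 0.083 ppb; ΔF = 0.17 × 0.083 = 0.0141 W/m².
SF₆: Δ = 7 − 1 = 6 ppt = 0.006 ppb; ΔF = 0.57 × 0.006 = 0.0034 W/m².
Total ΔF = 2.1300 + 0.5251 + 0.0141 + 0.0034 = 2.6726 W/m².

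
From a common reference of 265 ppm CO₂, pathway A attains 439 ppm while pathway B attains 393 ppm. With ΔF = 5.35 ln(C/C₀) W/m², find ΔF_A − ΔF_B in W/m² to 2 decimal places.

ΔF_A = 5.35 ln(439/265) = 5.35 × 0.50477 = 2.7005 W/m².
ΔF_B = 5.35 ln(393/265) = 5.35 × 0.39408 = 2.1083 W/m².
Difference: 2.7005 − 2.1083 = 0.5922 W/m².
(Equivalently, ΔF_A − ΔF_B = 5.35 ln(439/393) = 5.35 × 0.11069 = 0.5922 W/m².)

ΔF_A − ΔF_B = 0.59 W/m²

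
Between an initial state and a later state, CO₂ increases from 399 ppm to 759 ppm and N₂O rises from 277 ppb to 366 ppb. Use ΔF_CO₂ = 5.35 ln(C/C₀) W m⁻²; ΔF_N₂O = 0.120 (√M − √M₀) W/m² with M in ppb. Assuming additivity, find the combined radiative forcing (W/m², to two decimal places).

ΔF = 3.74 W/m²

CO₂: 5.35 × ln(759/399) = 5.35 × ln(1.90226) = 5.35 × 0.64304 = 3.4403 W/m².
N₂O: 0.120 × (√366 − √277) = 0.120 × (19.1311 − 16.6433) = 0.120 × 2.4878 = 0.2985 W/m².
Total ΔF = 3.4403 + 0.2985 = 3.7388 W/m².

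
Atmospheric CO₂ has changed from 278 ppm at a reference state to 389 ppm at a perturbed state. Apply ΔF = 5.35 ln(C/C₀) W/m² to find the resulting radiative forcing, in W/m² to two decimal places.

CO₂: 5.35 × ln(389/278) = 5.35 × ln(1.39928) = 5.35 × 0.33596 = 1.7974 W/m².

ΔF = 1.80 W/m²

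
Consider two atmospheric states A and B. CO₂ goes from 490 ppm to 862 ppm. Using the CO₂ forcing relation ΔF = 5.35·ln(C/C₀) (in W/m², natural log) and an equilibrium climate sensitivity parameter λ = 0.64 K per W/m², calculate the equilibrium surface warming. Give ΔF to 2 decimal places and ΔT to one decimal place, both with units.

CO₂: 5.35 × ln(862/490) = 5.35 × ln(1.75918) = 5.35 × 0.56485 = 3.0219 W/m².
ΔT = λ ΔF = 0.64 × 3.02 = 1.9328 K.

ΔF = 3.02 W/m²; ΔT = 1.9 K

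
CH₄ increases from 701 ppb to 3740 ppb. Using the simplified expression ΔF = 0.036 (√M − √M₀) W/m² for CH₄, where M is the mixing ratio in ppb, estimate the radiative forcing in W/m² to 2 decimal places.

CH₄: 0.036 × (√3740 − √701) = 0.036 × (61.1555 − 26.4764) = 0.036 × 34.6791 = 1.2484 W/m².

ΔF = 1.25 W/m²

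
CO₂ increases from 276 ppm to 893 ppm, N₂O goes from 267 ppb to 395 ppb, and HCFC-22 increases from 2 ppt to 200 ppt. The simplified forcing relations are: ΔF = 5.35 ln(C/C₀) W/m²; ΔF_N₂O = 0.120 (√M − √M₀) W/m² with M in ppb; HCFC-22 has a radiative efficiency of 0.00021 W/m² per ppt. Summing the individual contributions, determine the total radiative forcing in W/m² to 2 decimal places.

ΔF = 6.75 W/m²

CO₂: 5.35 × ln(893/276) = 5.35 × ln(3.23551) = 5.35 × 1.17419 = 6.2819 W/m².
N₂O: 0.120 × (√395 − √267) = 0.120 × (19.8746 − 16.3401) = 0.120 × 3.5345 = 0.4241 W/m².
HCFC-22: ΔF = 0.00021 × (200 − 2) = 0.00021 × 198 = 0.0416 W/m².
Total ΔF = 6.2819 + 0.4241 + 0.0416 = 6.7476 W/m².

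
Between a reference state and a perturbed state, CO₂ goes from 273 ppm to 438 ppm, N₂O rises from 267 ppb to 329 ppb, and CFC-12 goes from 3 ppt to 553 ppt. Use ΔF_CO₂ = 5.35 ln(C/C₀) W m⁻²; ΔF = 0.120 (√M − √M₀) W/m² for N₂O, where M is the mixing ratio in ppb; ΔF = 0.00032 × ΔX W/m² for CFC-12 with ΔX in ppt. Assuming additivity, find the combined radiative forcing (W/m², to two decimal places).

ΔF = 2.92 W/m²

CO₂: 5.35 × ln(438/273) = 5.35 × ln(1.60440) = 5.35 × 0.47275 = 2.5292 W/m².
N₂O: 0.120 × (√329 − √267) = 0.120 × (18.1384 − 16.3401) = 0.120 × 1.7983 = 0.2158 W/m².
CFC-12: ΔF = 0.00032 × (553 − 3) = 0.00032 × 550 = 0.1760 W/m².
Total ΔF = 2.5292 + 0.2158 + 0.1760 = 2.9210 W/m².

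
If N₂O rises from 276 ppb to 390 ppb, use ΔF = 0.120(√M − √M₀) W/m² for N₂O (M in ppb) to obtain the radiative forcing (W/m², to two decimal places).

N₂O: 0.120 × (√390 − √276) = 0.120 × (19.7484 − 16.6132) = 0.120 × 3.1352 = 0.3762 W/m².

ΔF = 0.38 W/m²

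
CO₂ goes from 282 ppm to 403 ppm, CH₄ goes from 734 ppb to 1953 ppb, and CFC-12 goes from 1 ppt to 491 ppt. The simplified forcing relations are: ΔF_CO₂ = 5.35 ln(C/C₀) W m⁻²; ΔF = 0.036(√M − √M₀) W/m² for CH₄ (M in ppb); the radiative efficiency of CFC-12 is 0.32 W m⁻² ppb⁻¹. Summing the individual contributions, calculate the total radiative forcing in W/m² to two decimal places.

ΔF = 2.68 W/m²

CO₂: 5.35 × ln(403/282) = 5.35 × ln(1.42908) = 5.35 × 0.35703 = 1.9101 W/m².
CH₄: 0.036 × (√1953 − √734) = 0.036 × (44.1928 − 27.0924) = 0.036 × 17.1004 = 0.6156 W/m².
CFC-12: Δ = 491 − 1 = 490 ppt = 0.490 ppb; ΔF = 0.32 × 0.490 = 0.1568 W/m².
Total ΔF = 1.9101 + 0.6156 + 0.1568 = 2.6825 W/m².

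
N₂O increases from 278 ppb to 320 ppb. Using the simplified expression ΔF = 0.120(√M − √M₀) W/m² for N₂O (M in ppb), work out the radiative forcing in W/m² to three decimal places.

N₂O: 0.120 × (√320 − √278) = 0.120 × (17.8885 − 16.6733) = 0.120 × 1.2152 = 0.1458 W/m².

ΔF = 0.146 W/m²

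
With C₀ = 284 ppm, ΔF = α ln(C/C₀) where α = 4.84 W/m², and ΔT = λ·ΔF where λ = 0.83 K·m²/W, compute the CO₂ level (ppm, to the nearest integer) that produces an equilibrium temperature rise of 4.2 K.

C ≈ 808 ppm

Required forcing: ΔF = ΔT/λ = 4.2/0.83 = 5.0602 W/m².
Then ln(C/284) = ΔF/4.84 = 5.0602/4.84 = 1.04550.
So C = 284 × e^1.04550 = 284 × 2.84482 = 807.93 ppm.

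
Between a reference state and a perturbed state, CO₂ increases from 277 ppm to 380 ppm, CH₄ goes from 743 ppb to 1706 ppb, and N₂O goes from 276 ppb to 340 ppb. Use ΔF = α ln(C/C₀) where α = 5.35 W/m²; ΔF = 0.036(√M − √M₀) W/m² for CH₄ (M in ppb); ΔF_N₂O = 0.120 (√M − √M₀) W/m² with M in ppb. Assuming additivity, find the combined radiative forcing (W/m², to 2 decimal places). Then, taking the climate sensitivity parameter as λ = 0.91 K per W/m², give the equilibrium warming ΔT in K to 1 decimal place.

ΔF = 2.42 W/m²; ΔT = 2.2 K

CO₂: 5.35 × ln(380/277) = 5.35 × ln(1.37184) = 5.35 × 0.31615 = 1.6914 W/m².
CH₄: 0.036 × (√1706 − √743) = 0.036 × (41.3038 − 27.2580) = 0.036 × 14.0458 = 0.5056 W/m².
N₂O: 0.120 × (√340 − √276) = 0.120 × (18.4391 − 16.6132) = 0.120 × 1.8259 = 0.2191 W/m².
Total ΔF = 1.6914 + 0.5056 + 0.2191 = 2.4161 W/m².
ΔT = λ ΔF = 0.91 × 2.42 = 2.2022 K.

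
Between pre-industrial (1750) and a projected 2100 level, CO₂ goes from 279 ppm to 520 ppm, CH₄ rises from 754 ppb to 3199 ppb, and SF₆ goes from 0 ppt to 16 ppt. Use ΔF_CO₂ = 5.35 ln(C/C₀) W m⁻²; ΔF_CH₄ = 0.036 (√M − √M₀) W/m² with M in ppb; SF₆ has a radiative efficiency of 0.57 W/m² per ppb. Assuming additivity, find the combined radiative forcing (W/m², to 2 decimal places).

CO₂: 5.35 × ln(520/279) = 5.35 × ln(1.86380) = 5.35 × 0.62262 = 3.3310 W/m².
CH₄: 0.036 × (√3199 − √754) = 0.036 × (56.5597 − 27.4591) = 0.036 × 29.1006 = 1.0476 W/m².
SF₆: Δ = 16 − 0 = 16 ppt = 0.016 ppb; ΔF = 0.57 × 0.016 = 0.0091 W/m².
Total ΔF = 3.3310 + 1.0476 + 0.0091 = 4.3877 W/m².

ΔF = 4.39 W/m²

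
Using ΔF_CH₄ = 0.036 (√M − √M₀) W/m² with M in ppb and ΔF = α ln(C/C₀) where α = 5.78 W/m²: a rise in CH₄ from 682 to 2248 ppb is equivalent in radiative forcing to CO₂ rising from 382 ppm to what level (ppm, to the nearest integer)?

C ≈ 436 ppm

CH₄ forcing: 0.036 × (√2248 − √682) = 0.036 × (47.4131 − 26.1151) = 0.036 × 21.2980 = 0.76673 W/m².
Set 5.78 ln(C/382) = 0.76673: ln(C/382) = 0.76673/5.78 = 0.13265, so C = 382 × e^0.13265 = 382 × 1.14185 = 436.19 ppm.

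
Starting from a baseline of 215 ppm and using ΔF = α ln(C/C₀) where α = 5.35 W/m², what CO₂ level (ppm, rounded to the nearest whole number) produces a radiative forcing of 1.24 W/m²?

Set 5.35 ln(C/215) = 1.24, so ln(C/215) = 1.24/5.35 = 0.23178.
Then C/215 = e^0.23178 = 1.26084, giving C = 215 × 1.26084 = 271.08 ppm.

C ≈ 271 ppm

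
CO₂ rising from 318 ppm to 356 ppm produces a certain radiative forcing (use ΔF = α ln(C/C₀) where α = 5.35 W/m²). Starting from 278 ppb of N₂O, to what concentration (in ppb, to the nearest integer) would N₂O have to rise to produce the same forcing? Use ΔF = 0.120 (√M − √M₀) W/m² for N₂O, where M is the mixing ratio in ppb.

M ≈ 471 ppb

CO₂ forcing: 5.35 × ln(356/318) = 5.35 × 0.112879 = 0.60390 W/m².
Set 0.120(√M − √278) = 0.60390: √M = 0.60390/0.120 + √278 = 5.0325 + 16.6733 = 21.7058.
M = (21.7058)² = 471.14 ppb.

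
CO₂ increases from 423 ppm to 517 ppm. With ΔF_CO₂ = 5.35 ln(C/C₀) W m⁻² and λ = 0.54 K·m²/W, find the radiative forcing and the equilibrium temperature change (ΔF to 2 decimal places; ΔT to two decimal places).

CO₂: 5.35 × ln(517/423) = 5.35 × ln(1.22222) = 5.35 × 0.20067 = 1.0736 W/m².
ΔT = λ ΔF = 0.54 × 1.07 = 0.5778 K.

ΔF = 1.07 W/m²; ΔT = 0.58 K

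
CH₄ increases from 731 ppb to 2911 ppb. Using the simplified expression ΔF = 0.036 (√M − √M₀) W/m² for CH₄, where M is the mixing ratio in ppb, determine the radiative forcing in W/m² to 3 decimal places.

ΔF = 0.969 W/m²

CH₄: 0.036 × (√2911 − √731) = 0.036 × (53.9537 − 27.0370) = 0.036 × 26.9167 = 0.9690 W/m².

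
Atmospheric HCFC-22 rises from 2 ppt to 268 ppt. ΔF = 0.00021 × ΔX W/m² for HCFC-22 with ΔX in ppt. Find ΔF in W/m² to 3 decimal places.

HCFC-22: ΔF = 0.00021 × (268 − 2) = 0.00021 × 266 = 0.0559 W/m².

ΔF = 0.056 W/m²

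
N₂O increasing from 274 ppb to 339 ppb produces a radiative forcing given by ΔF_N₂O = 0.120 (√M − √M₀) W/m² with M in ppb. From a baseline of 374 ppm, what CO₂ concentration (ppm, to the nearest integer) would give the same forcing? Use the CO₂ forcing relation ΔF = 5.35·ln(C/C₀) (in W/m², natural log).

C ≈ 390 ppm

N₂O forcing: 0.120 × (√339 − √274) = 0.120 × (18.4120 − 16.5529) = 0.120 × 1.8591 = 0.22309 W/m².
Set 5.35 ln(C/374) = 0.22309: ln(C/374) = 0.22309/5.35 = 0.04170, so C = 374 × e^0.04170 = 374 × 1.04258 = 389.92 ppm.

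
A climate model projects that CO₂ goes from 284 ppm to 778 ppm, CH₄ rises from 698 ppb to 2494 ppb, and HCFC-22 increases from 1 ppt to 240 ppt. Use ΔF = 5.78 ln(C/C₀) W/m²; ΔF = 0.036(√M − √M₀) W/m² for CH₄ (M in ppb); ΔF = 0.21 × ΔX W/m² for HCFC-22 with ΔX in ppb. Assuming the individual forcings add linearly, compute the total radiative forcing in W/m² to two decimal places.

ΔF = 6.72 W/m²

CO₂: 5.78 × ln(778/284) = 5.78 × ln(2.73944) = 5.78 × 1.00775 = 5.8248 W/m².
CH₄: 0.036 × (√2494 − √698) = 0.036 × (49.9400 − 26.4197) = 0.036 × 23.5203 = 0.8467 W/m².
HCFC-22: Δ = 240 − 1 = 239 ppt = 0.239 ppb; ΔF = 0.21 × 0.239 = 0.0502 W/m².
Total ΔF = 5.8248 + 0.8467 + 0.0502 = 6.7217 W/m².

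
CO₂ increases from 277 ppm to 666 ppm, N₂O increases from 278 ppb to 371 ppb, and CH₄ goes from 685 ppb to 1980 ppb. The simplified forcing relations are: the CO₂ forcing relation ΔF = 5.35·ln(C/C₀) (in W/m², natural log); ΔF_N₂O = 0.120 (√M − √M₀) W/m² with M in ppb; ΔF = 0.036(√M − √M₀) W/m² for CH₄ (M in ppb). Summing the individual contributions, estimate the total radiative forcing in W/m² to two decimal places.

ΔF = 5.66 W/m²

CO₂: 5.35 × ln(666/277) = 5.35 × ln(2.40433) = 5.35 × 0.87727 = 4.6934 W/m².
N₂O: 0.120 × (√371 − √278) = 0.120 × (19.2614 − 16.6733) = 0.120 × 2.5881 = 0.3106 W/m².
CH₄: 0.036 × (√1980 − √685) = 0.036 × (44.4972 − 26.1725) = 0.036 × 18.3247 = 0.6597 W/m².
Total ΔF = 4.6934 + 0.3106 + 0.6597 = 5.6637 W/m².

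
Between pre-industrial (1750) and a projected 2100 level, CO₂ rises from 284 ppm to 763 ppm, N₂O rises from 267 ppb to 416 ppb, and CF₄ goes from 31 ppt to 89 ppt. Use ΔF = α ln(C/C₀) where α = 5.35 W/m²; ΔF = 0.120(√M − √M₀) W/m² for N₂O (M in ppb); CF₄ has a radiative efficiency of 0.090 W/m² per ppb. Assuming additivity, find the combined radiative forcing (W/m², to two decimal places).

ΔF = 5.78 W/m²

CO₂: 5.35 × ln(763/284) = 5.35 × ln(2.68662) = 5.35 × 0.98828 = 5.2873 W/m².
N₂O: 0.120 × (√416 − √267) = 0.120 × (20.3961 − 16.3401) = 0.120 × 4.0560 = 0.4867 W/m².
CF₄: Δ = 89 − 31 = 58 ppt = 0.058 ppb; ΔF = 0.090 × 0.058 = 0.0052 W/m².
Total ΔF = 5.2873 + 0.4867 + 0.0052 = 5.7792 W/m².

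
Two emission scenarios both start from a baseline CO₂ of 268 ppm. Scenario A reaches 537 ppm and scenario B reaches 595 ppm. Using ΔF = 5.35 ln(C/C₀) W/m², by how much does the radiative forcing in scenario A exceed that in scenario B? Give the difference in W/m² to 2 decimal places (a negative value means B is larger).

ΔF_A = 5.35 ln(537/268) = 5.35 × 0.69501 = 3.7183 W/m².
ΔF_B = 5.35 ln(595/268) = 5.35 × 0.79757 = 4.2670 W/m².
Difference: 3.7183 − 4.2670 = -0.5487 W/m².
(Equivalently, ΔF_A − ΔF_B = 5.35 ln(537/595) = 5.35 × -0.10256 = -0.5487 W/m².)

ΔF_A − ΔF_B = -0.55 W/m²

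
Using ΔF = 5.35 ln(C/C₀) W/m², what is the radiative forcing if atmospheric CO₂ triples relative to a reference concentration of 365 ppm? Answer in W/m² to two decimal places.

Because the forcing depends only on the ratio C/C₀, the initial concentration does not enter.
ΔF = 5.35 × ln(3) = 5.35 × 1.09861 = 5.8776 W/m².

ΔF = 5.88 W/m²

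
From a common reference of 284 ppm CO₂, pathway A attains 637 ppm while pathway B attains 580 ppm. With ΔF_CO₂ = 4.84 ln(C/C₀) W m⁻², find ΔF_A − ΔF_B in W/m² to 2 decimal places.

ΔF_A = 4.84 ln(637/284) = 4.84 × 0.80780 = 3.9098 W/m².
ΔF_B = 4.84 ln(580/284) = 4.84 × 0.71405 = 3.4560 W/m².
Difference: 3.9098 − 3.4560 = 0.4538 W/m².

ΔF_A − ΔF_B = 0.45 W/m²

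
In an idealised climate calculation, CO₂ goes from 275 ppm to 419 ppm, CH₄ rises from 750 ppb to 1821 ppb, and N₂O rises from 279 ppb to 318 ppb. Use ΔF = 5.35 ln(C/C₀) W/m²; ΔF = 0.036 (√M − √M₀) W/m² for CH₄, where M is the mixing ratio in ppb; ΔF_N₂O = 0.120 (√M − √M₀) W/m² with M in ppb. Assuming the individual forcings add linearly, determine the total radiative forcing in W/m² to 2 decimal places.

CO₂: 5.35 × ln(419/275) = 5.35 × ln(1.52364) = 5.35 × 0.42110 = 2.2529 W/m².
CH₄: 0.036 × (√1821 − √750) = 0.036 × (42.6732 − 27.3861) = 0.036 × 15.2871 = 0.5503 W/m².
N₂O: 0.120 × (√318 − √279) = 0.120 × (17.8326 − 16.7033) = 0.120 × 1.1293 = 0.1355 W/m².
Total ΔF = 2.2529 + 0.5503 + 0.1355 = 2.9387 W/m².

ΔF = 2.94 W/m²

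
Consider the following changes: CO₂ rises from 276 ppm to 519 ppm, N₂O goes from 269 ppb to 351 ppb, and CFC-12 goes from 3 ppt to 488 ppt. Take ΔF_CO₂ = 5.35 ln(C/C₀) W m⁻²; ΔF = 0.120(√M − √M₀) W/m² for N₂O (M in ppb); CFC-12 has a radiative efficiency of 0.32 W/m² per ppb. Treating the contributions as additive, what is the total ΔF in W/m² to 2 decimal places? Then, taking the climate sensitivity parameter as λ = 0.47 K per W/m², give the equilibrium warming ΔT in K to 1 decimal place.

ΔF = 3.81 W/m²; ΔT = 1.8 K

CO₂: 5.35 × ln(519/276) = 5.35 × ln(1.88043) = 5.35 × 0.63150 = 3.3785 W/m².
N₂O: 0.120 × (√351 − √269) = 0.120 × (18.7350 − 16.4012) = 0.120 × 2.3338 = 0.2801 W/m².
CFC-12: Δ = 488 − 3 = 485 ppt = 0.485 ppb; ΔF = 0.32 × 0.485 = 0.1552 W/m².
Total ΔF = 3.3785 + 0.2801 + 0.1552 = 3.8138 W/m².
ΔT = λ ΔF = 0.47 × 3.81 = 1.7907 K.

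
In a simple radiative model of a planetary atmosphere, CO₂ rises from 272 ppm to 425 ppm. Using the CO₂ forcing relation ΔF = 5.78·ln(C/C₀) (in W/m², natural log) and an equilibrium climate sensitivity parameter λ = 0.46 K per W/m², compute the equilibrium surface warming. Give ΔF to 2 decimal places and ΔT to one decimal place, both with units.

CO₂: 5.78 × ln(425/272) = 5.78 × ln(1.56250) = 5.78 × 0.44629 = 2.5796 W/m².
ΔT = λ ΔF = 0.46 × 2.58 = 1.1868 K.

ΔF = 2.58 W/m²; ΔT = 1.2 K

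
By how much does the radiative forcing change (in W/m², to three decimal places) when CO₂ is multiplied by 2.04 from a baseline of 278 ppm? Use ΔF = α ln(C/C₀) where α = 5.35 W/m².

ΔF = 3.814 W/m²

ΔF = 5.35 × ln(2.04) = 5.35 × 0.71295 = 3.8143 W/m².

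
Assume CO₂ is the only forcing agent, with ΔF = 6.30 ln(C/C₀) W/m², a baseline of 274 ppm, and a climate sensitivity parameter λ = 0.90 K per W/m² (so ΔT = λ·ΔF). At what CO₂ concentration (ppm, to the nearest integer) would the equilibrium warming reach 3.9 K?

C ≈ 545 ppm

Required forcing: ΔF = ΔT/λ = 3.9/0.90 = 4.3333 W/m².
Then ln(C/274) = ΔF/6.30 = 4.3333/6.30 = 0.68783.
So C = 274 × e^0.68783 = 274 × 1.98939 = 545.09 ppm.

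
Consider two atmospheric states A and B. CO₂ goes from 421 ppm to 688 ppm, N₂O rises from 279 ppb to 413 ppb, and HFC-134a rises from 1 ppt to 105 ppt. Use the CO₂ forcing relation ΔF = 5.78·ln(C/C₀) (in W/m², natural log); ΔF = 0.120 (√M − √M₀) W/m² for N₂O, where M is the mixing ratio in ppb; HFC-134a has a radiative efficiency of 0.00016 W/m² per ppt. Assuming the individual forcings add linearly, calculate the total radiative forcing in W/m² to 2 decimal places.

ΔF = 3.29 W/m²

CO₂: 5.78 × ln(688/421) = 5.78 × ln(1.63420) = 5.78 × 0.49115 = 2.8388 W/m².
N₂O: 0.120 × (√413 − √279) = 0.120 × (20.3224 − 16.7033) = 0.120 × 3.6191 = 0.4343 W/m².
HFC-134a: ΔF = 0.00016 × (105 − 1) = 0.00016 × 104 = 0.0166 W/m².
Total ΔF = 2.8388 + 0.4343 + 0.0166 = 3.2897 W/m².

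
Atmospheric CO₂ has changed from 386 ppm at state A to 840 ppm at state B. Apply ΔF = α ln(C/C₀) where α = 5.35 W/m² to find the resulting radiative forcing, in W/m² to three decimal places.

ΔF = 4.160 W/m²

CO₂: 5.35 × ln(840/386) = 5.35 × ln(2.17617) = 5.35 × 0.77757 = 4.1600 W/m².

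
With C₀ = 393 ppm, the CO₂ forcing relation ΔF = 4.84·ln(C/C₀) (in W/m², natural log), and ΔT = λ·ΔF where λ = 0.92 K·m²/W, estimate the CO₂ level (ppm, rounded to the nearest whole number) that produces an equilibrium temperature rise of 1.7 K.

Required forcing: ΔF = ΔT/λ = 1.7/0.92 = 1.8478 W/m².
Then ln(C/393) = ΔF/4.84 = 1.8478/4.84 = 0.38178.
So C = 393 × e^0.38178 = 393 × 1.46489 = 575.70 ppm.

C ≈ 576 ppm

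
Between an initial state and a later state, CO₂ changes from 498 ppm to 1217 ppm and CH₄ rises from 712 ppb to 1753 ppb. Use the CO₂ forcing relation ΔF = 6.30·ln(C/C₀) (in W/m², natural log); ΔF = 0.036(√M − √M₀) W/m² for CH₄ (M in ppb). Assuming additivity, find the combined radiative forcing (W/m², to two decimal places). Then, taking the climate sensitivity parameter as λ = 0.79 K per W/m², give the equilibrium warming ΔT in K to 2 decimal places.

ΔF = 6.18 W/m²; ΔT = 4.88 K

CO₂: 6.30 × ln(1217/498) = 6.30 × ln(2.44378) = 6.30 × 0.89355 = 5.6294 W/m².
CH₄: 0.036 × (√1753 − √712) = 0.036 × (41.8688 − 26.6833) = 0.036 × 15.1855 = 0.5467 W/m².
Total ΔF = 5.6294 + 0.5467 = 6.1761 W/m².
ΔT = λ ΔF = 0.79 × 6.18 = 4.8822 K.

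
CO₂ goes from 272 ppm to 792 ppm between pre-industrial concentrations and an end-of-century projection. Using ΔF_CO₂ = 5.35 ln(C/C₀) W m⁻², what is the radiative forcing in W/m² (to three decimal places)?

CO₂ absorption bands are partially saturated, so forcing scales with the logarithm of the concentration ratio.
CO₂: 5.35 × ln(792/272) = 5.35 × ln(2.91176) = 5.35 × 1.06876 = 5.7179 W/m².

ΔF = 5.718 W/m²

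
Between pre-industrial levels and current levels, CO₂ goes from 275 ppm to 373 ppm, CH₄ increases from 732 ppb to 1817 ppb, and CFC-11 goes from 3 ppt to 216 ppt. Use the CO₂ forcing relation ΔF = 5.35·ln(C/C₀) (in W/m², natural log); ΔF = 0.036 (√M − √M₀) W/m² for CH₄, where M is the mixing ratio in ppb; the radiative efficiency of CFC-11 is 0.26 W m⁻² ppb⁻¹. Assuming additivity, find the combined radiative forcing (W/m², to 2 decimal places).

ΔF = 2.25 W/m²

CO₂: 5.35 × ln(373/275) = 5.35 × ln(1.35636) = 5.35 × 0.30480 = 1.6307 W/m².
CH₄: 0.036 × (√1817 − √732) = 0.036 × (42.6263 − 27.0555) = 0.036 × 15.5708 = 0.5605 W/m².
CFC-11: Δ = 216 − 3 = 213 ppt = 0.213 ppb; ΔF = 0.26 × 0.213 = 0.0554 W/m².
Total ΔF = 1.6307 + 0.5605 + 0.0554 = 2.2466 W/m².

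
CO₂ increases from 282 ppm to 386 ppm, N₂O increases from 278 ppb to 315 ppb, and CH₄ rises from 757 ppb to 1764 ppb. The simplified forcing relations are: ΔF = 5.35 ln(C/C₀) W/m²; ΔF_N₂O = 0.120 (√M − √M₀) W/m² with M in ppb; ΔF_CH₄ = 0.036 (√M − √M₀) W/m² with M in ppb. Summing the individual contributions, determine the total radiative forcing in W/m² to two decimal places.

CO₂: 5.35 × ln(386/282) = 5.35 × ln(1.36879) = 5.35 × 0.31393 = 1.6795 W/m².
N₂O: 0.120 × (√315 − √278) = 0.120 × (17.7482 − 16.6733) = 0.120 × 1.0749 = 0.1290 W/m².
CH₄: 0.036 × (√1764 − √757) = 0.036 × (42.0000 − 27.5136) = 0.036 × 14.4864 = 0.5215 W/m².
Total ΔF = 1.6795 + 0.1290 + 0.5215 = 2.3300 W/m².

ΔF = 2.33 W/m²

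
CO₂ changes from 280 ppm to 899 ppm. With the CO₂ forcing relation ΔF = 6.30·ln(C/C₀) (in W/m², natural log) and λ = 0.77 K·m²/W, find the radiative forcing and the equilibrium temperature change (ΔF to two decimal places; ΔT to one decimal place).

ΔF = 7.35 W/m²; ΔT = 5.7 K

CO₂: 6.30 × ln(899/280) = 6.30 × ln(3.21071) = 6.30 × 1.16649 = 7.3489 W/m².
ΔT = λ ΔF = 0.77 × 7.35 = 5.6595 K.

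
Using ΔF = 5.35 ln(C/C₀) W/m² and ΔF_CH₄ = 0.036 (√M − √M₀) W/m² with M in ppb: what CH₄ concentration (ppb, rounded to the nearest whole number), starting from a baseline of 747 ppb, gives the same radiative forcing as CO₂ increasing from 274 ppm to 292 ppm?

CO₂ forcing: 5.35 × ln(292/274) = 5.35 × 0.063626 = 0.34040 W/m².
Set 0.036(√M − √747) = 0.34040: √M = 0.34040/0.036 + √747 = 9.4556 + 27.3313 = 36.7869.
M = (36.7869)² = 1353.28 ppb.

M ≈ 1353 ppb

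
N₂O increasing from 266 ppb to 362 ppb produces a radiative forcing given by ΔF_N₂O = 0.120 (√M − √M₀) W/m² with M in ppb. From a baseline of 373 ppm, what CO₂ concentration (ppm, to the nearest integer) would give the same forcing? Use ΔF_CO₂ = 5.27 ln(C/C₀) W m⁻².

C ≈ 397 ppm

N₂O forcing: 0.120 × (√362 − √266) = 0.120 × (19.0263 − 16.3095) = 0.120 × 2.7168 = 0.32602 W/m².
Set 5.27 ln(C/373) = 0.32602: ln(C/373) = 0.32602/5.27 = 0.06186, so C = 373 × e^0.06186 = 373 × 1.06381 = 396.80 ppm.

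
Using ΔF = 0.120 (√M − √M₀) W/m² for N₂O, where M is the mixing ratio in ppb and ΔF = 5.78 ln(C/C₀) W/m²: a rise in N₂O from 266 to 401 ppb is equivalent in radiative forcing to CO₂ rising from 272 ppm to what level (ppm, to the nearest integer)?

N₂O forcing: 0.120 × (√401 − √266) = 0.120 × (20.0250 − 16.3095) = 0.120 × 3.7155 = 0.44586 W/m².
Set 5.78 ln(C/272) = 0.44586: ln(C/272) = 0.44586/5.78 = 0.07714, so C = 272 × e^0.07714 = 272 × 1.08019 = 293.81 ppm.

C ≈ 294 ppm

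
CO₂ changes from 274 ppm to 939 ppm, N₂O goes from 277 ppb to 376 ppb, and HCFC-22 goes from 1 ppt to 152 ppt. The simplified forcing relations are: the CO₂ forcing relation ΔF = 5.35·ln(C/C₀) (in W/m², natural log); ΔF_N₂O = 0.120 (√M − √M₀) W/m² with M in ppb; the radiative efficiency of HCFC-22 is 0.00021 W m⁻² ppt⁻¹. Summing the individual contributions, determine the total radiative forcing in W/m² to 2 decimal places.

CO₂: 5.35 × ln(939/274) = 5.35 × ln(3.42701) = 5.35 × 1.23169 = 6.5895 W/m².
N₂O: 0.120 × (√376 − √277) = 0.120 × (19.3907 − 16.6433) = 0.120 × 2.7474 = 0.3297 W/m².
HCFC-22: ΔF = 0.00021 × (152 − 1) = 0.00021 × 151 = 0.0317 W/m².
Total ΔF = 6.5895 + 0.3297 + 0.0317 = 6.9509 W/m².

ΔF = 6.95 W/m²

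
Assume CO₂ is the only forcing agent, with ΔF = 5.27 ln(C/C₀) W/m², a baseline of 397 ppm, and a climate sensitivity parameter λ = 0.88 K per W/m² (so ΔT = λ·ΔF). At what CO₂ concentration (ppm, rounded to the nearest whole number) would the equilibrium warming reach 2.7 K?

C ≈ 711 ppm

Required forcing: ΔF = ΔT/λ = 2.7/0.88 = 3.0682 W/m².
Then ln(C/397) = ΔF/5.27 = 3.0682/5.27 = 0.58220.
So C = 397 × e^0.58220 = 397 × 1.78997 = 710.62 ppm.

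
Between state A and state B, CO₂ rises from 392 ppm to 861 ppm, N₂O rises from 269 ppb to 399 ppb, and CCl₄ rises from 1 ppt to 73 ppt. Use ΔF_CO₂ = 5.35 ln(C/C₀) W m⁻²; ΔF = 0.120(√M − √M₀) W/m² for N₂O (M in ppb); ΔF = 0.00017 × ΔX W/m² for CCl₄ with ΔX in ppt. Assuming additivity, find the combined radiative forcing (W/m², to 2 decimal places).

CO₂: 5.35 × ln(861/392) = 5.35 × ln(2.19643) = 5.35 × 0.78683 = 4.2095 W/m².
N₂O: 0.120 × (√399 − √269) = 0.120 × (19.9750 − 16.4012) = 0.120 × 3.5738 = 0.4289 W/m².
CCl₄: ΔF = 0.00017 × (73 − 1) = 0.00017 × 72 = 0.0122 W/m².
Total ΔF = 4.2095 + 0.4289 + 0.0122 = 4.6506 W/m².

ΔF = 4.65 W/m²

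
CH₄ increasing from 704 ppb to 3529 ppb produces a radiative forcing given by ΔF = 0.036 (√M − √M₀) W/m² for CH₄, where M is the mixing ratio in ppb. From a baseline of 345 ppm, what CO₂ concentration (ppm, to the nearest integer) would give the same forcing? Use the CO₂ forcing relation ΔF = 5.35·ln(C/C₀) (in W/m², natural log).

CH₄ forcing: 0.036 × (√3529 − √704) = 0.036 × (59.4054 − 26.5330) = 0.036 × 32.8724 = 1.18341 W/m².
Set 5.35 ln(C/345) = 1.18341: ln(C/345) = 1.18341/5.35 = 0.22120, so C = 345 × e^0.22120 = 345 × 1.24757 = 430.41 ppm.

C ≈ 430 ppm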